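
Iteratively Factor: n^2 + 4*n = (n)*(n + 4)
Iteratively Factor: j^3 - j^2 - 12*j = (j - 4)*(j^2 + 3*j) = j*(j - 4)*(j + 3)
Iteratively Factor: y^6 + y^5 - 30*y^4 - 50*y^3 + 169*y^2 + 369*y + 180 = (y + 3)*(y^5 - 2*y^4 - 24*y^3 + 22*y^2 + 103*y + 60) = (y + 1)*(y + 3)*(y^4 - 3*y^3 - 21*y^2 + 43*y + 60) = (y + 1)^2*(y + 3)*(y^3 - 4*y^2 - 17*y + 60) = (y - 5)*(y + 1)^2*(y + 3)*(y^2 + y - 12) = (y - 5)*(y - 3)*(y + 1)^2*(y + 3)*(y + 4)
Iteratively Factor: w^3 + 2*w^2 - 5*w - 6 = (w - 2)*(w^2 + 4*w + 3) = (w - 2)*(w + 1)*(w + 3)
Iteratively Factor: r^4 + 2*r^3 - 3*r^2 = (r)*(r^3 + 2*r^2 - 3*r) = r*(r - 1)*(r^2 + 3*r) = r*(r - 1)*(r + 3)*(r)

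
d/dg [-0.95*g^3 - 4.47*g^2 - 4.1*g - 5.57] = -2.85*g^2 - 8.94*g - 4.1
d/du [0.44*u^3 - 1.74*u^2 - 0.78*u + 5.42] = 1.32*u^2 - 3.48*u - 0.78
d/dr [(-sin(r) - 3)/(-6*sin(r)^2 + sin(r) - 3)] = 6*(-6*sin(r) + cos(r)^2)*cos(r)/(6*sin(r)^2 - sin(r) + 3)^2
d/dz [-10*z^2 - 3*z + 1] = -20*z - 3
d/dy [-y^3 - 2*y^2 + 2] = y*(-3*y - 4)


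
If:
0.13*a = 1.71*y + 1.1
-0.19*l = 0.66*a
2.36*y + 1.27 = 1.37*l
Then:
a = 0.05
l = -0.17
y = -0.64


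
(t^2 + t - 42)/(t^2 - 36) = (t + 7)/(t + 6)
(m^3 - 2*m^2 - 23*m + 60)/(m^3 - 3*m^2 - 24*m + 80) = (m - 3)/(m - 4)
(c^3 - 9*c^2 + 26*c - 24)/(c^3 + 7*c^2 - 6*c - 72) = (c^2 - 6*c + 8)/(c^2 + 10*c + 24)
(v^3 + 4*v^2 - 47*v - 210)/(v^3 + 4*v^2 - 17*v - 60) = (v^2 - v - 42)/(v^2 - v - 12)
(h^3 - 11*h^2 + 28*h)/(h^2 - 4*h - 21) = h*(h - 4)/(h + 3)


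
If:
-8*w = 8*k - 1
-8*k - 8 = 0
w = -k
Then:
No Solution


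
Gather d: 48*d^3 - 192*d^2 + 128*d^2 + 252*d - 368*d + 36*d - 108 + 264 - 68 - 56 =48*d^3 - 64*d^2 - 80*d + 32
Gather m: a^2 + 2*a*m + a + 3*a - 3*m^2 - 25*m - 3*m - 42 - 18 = a^2 + 4*a - 3*m^2 + m*(2*a - 28) - 60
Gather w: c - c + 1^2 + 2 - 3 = 0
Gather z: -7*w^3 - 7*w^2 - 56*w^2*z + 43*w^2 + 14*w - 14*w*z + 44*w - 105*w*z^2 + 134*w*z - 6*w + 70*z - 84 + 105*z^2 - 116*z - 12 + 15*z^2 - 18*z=-7*w^3 + 36*w^2 + 52*w + z^2*(120 - 105*w) + z*(-56*w^2 + 120*w - 64) - 96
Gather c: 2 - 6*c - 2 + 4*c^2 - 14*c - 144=4*c^2 - 20*c - 144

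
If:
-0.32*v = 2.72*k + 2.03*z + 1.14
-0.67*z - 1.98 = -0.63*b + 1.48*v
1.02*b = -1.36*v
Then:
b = 0.385057471264368*z + 1.13793103448276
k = -0.712347870182556*z - 0.318711967545639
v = -0.288793103448276*z - 0.853448275862069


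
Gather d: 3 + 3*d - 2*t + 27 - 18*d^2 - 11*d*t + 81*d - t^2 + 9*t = -18*d^2 + d*(84 - 11*t) - t^2 + 7*t + 30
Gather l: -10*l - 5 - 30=-10*l - 35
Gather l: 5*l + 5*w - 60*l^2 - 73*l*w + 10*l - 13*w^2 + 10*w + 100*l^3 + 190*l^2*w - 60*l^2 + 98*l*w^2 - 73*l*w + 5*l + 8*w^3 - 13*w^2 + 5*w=100*l^3 + l^2*(190*w - 120) + l*(98*w^2 - 146*w + 20) + 8*w^3 - 26*w^2 + 20*w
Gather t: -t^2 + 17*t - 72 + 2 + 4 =-t^2 + 17*t - 66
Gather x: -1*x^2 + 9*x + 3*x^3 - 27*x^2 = 3*x^3 - 28*x^2 + 9*x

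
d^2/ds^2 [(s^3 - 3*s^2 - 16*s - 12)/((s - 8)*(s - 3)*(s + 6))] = 4*(s^6 + 39*s^5 - 537*s^4 + 2773*s^3 - 5094*s^2 + 12636*s - 94392)/(s^9 - 15*s^8 - 51*s^7 + 1567*s^6 - 2178*s^5 - 51948*s^4 + 169560*s^3 + 451008*s^2 - 2612736*s + 2985984)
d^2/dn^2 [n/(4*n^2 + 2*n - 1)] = 4*(8*n^3 + 6*n + 1)/(64*n^6 + 96*n^5 - 40*n^3 + 6*n - 1)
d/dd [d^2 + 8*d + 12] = 2*d + 8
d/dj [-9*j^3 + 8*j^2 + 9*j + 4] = -27*j^2 + 16*j + 9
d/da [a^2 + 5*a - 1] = 2*a + 5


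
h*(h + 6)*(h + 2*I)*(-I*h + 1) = -I*h^4 + 3*h^3 - 6*I*h^3 + 18*h^2 + 2*I*h^2 + 12*I*h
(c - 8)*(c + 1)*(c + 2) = c^3 - 5*c^2 - 22*c - 16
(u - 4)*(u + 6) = u^2 + 2*u - 24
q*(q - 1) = q^2 - q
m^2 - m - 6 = (m - 3)*(m + 2)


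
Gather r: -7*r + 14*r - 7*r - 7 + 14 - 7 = 0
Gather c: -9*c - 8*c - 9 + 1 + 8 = -17*c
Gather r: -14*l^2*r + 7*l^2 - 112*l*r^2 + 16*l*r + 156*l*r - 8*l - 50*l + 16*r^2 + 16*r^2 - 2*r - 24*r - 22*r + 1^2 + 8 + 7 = 7*l^2 - 58*l + r^2*(32 - 112*l) + r*(-14*l^2 + 172*l - 48) + 16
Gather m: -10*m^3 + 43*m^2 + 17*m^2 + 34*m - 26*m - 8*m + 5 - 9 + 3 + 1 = -10*m^3 + 60*m^2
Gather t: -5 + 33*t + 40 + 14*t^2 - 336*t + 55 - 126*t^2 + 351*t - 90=-112*t^2 + 48*t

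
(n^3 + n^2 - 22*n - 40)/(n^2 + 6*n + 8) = n - 5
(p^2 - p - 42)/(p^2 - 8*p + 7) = (p + 6)/(p - 1)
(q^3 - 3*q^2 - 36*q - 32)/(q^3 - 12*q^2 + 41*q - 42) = (q^3 - 3*q^2 - 36*q - 32)/(q^3 - 12*q^2 + 41*q - 42)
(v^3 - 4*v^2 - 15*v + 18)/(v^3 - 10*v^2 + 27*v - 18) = (v + 3)/(v - 3)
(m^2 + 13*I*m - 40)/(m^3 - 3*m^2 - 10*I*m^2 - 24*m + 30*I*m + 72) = (m^2 + 13*I*m - 40)/(m^3 + m^2*(-3 - 10*I) + m*(-24 + 30*I) + 72)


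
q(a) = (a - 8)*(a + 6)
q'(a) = 2*a - 2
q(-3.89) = -25.09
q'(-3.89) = -9.78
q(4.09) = -39.45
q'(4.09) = 6.18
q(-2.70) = -35.31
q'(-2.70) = -7.40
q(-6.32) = 4.58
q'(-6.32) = -14.64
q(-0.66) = -46.24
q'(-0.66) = -3.32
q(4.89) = -33.87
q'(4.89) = 7.78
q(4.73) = -35.09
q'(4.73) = 7.46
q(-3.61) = -27.75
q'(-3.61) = -9.22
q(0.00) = -48.00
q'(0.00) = -2.00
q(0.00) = -48.00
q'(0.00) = -2.00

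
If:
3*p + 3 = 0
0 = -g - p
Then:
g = 1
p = -1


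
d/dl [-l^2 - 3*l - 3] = -2*l - 3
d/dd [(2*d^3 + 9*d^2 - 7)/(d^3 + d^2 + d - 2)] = (-7*d^4 + 4*d^3 + 18*d^2 - 22*d + 7)/(d^6 + 2*d^5 + 3*d^4 - 2*d^3 - 3*d^2 - 4*d + 4)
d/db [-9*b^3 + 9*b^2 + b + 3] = -27*b^2 + 18*b + 1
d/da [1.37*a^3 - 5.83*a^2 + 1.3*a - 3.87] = 4.11*a^2 - 11.66*a + 1.3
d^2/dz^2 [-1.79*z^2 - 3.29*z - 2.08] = -3.58000000000000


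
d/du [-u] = -1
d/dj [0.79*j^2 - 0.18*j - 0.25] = 1.58*j - 0.18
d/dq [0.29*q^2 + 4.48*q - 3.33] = 0.58*q + 4.48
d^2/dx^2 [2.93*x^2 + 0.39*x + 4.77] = 5.86000000000000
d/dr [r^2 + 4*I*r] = 2*r + 4*I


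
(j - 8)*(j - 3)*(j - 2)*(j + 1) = j^4 - 12*j^3 + 33*j^2 - 2*j - 48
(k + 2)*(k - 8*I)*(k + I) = k^3 + 2*k^2 - 7*I*k^2 + 8*k - 14*I*k + 16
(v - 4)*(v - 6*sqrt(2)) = v^2 - 6*sqrt(2)*v - 4*v + 24*sqrt(2)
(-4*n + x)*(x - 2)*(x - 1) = -4*n*x^2 + 12*n*x - 8*n + x^3 - 3*x^2 + 2*x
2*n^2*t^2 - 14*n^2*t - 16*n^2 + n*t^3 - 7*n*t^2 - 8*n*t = (2*n + t)*(t - 8)*(n*t + n)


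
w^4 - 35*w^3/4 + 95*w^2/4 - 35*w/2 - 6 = (w - 4)*(w - 3)*(w - 2)*(w + 1/4)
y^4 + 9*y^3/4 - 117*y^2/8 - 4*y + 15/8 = (y - 3)*(y - 1/4)*(y + 1/2)*(y + 5)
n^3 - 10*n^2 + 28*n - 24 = (n - 6)*(n - 2)^2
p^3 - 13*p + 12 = (p - 3)*(p - 1)*(p + 4)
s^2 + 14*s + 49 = (s + 7)^2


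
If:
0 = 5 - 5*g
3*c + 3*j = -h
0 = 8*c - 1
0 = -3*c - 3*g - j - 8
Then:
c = 1/8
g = 1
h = 135/4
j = -91/8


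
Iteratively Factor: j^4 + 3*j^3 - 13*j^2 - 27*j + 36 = (j - 3)*(j^3 + 6*j^2 + 5*j - 12) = (j - 3)*(j - 1)*(j^2 + 7*j + 12) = (j - 3)*(j - 1)*(j + 3)*(j + 4)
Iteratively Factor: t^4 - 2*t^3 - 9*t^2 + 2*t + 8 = (t + 2)*(t^3 - 4*t^2 - t + 4) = (t + 1)*(t + 2)*(t^2 - 5*t + 4) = (t - 1)*(t + 1)*(t + 2)*(t - 4)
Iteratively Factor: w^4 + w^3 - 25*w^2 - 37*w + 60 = (w + 4)*(w^3 - 3*w^2 - 13*w + 15) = (w - 5)*(w + 4)*(w^2 + 2*w - 3) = (w - 5)*(w + 3)*(w + 4)*(w - 1)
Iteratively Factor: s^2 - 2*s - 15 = (s - 5)*(s + 3)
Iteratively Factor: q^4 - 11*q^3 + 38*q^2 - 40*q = (q - 5)*(q^3 - 6*q^2 + 8*q) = (q - 5)*(q - 2)*(q^2 - 4*q) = q*(q - 5)*(q - 2)*(q - 4)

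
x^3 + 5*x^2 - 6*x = x*(x - 1)*(x + 6)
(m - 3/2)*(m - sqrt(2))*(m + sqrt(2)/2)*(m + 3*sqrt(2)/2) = m^4 - 3*m^3/2 + sqrt(2)*m^3 - 5*m^2/2 - 3*sqrt(2)*m^2/2 - 3*sqrt(2)*m/2 + 15*m/4 + 9*sqrt(2)/4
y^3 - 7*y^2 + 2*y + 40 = (y - 5)*(y - 4)*(y + 2)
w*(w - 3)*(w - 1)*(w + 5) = w^4 + w^3 - 17*w^2 + 15*w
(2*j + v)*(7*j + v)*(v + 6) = 14*j^2*v + 84*j^2 + 9*j*v^2 + 54*j*v + v^3 + 6*v^2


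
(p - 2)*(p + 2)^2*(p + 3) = p^4 + 5*p^3 + 2*p^2 - 20*p - 24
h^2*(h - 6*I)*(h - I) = h^4 - 7*I*h^3 - 6*h^2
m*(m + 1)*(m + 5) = m^3 + 6*m^2 + 5*m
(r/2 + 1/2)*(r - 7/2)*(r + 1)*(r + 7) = r^4/2 + 11*r^3/4 - 33*r^2/4 - 91*r/4 - 49/4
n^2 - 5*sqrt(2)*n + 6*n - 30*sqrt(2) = (n + 6)*(n - 5*sqrt(2))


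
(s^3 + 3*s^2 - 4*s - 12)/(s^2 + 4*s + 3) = (s^2 - 4)/(s + 1)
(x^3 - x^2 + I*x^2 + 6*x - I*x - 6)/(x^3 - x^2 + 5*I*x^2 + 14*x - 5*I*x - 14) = (x + 3*I)/(x + 7*I)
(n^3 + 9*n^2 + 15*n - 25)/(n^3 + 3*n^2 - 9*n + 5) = (n + 5)/(n - 1)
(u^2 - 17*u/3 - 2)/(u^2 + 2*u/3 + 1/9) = 3*(u - 6)/(3*u + 1)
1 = 1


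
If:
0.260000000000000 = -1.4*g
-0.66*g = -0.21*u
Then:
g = -0.19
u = -0.58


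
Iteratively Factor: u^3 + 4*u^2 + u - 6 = (u - 1)*(u^2 + 5*u + 6) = (u - 1)*(u + 2)*(u + 3)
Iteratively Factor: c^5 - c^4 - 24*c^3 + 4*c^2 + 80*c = (c + 2)*(c^4 - 3*c^3 - 18*c^2 + 40*c) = c*(c + 2)*(c^3 - 3*c^2 - 18*c + 40) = c*(c + 2)*(c + 4)*(c^2 - 7*c + 10) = c*(c - 5)*(c + 2)*(c + 4)*(c - 2)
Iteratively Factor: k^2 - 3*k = (k - 3)*(k)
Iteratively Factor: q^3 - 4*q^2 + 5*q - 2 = (q - 1)*(q^2 - 3*q + 2) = (q - 1)^2*(q - 2)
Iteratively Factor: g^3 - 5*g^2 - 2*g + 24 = (g - 3)*(g^2 - 2*g - 8) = (g - 4)*(g - 3)*(g + 2)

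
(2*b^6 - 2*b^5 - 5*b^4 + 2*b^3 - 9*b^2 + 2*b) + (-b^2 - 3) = 2*b^6 - 2*b^5 - 5*b^4 + 2*b^3 - 10*b^2 + 2*b - 3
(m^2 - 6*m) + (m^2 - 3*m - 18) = 2*m^2 - 9*m - 18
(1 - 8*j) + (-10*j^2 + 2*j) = -10*j^2 - 6*j + 1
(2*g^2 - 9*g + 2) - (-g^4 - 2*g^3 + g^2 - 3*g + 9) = g^4 + 2*g^3 + g^2 - 6*g - 7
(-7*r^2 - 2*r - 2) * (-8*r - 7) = 56*r^3 + 65*r^2 + 30*r + 14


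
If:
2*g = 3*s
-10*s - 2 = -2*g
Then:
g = -3/7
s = -2/7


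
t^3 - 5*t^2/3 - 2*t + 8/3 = (t - 2)*(t - 1)*(t + 4/3)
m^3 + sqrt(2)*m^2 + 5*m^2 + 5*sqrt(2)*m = m*(m + 5)*(m + sqrt(2))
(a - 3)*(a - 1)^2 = a^3 - 5*a^2 + 7*a - 3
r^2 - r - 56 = (r - 8)*(r + 7)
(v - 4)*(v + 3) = v^2 - v - 12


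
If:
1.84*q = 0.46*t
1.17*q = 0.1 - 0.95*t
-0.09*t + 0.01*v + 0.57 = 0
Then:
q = 0.02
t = 0.08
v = -56.28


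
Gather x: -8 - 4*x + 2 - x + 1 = -5*x - 5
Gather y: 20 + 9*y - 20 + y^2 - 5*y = y^2 + 4*y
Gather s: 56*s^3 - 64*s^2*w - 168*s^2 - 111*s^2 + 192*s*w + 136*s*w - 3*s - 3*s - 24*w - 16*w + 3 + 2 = 56*s^3 + s^2*(-64*w - 279) + s*(328*w - 6) - 40*w + 5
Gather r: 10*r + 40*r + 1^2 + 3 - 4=50*r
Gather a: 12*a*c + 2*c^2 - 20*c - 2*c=12*a*c + 2*c^2 - 22*c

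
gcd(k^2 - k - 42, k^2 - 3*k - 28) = k - 7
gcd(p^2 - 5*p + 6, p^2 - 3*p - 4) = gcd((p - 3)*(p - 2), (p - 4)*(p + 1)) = 1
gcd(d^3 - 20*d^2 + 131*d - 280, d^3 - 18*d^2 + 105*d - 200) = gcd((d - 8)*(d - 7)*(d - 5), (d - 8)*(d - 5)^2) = d^2 - 13*d + 40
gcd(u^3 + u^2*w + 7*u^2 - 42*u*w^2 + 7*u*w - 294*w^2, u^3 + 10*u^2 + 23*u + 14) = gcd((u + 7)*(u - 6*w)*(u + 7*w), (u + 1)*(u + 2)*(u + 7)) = u + 7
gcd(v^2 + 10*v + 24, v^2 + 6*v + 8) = v + 4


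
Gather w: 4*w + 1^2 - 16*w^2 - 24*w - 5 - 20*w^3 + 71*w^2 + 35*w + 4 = -20*w^3 + 55*w^2 + 15*w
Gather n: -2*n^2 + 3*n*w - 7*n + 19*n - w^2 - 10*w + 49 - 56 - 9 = -2*n^2 + n*(3*w + 12) - w^2 - 10*w - 16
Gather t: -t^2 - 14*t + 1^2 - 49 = -t^2 - 14*t - 48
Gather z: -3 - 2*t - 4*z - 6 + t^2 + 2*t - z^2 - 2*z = t^2 - z^2 - 6*z - 9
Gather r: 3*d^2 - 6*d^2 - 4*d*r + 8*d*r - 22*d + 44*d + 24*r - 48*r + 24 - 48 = -3*d^2 + 22*d + r*(4*d - 24) - 24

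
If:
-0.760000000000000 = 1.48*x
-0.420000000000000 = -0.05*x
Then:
No Solution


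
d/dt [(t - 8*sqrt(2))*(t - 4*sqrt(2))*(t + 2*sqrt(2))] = 3*t^2 - 20*sqrt(2)*t + 16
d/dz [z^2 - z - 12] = 2*z - 1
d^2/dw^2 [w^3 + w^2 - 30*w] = 6*w + 2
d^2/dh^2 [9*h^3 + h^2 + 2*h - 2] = 54*h + 2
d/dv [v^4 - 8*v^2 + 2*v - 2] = 4*v^3 - 16*v + 2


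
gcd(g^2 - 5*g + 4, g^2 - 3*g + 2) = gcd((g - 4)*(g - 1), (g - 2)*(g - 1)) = g - 1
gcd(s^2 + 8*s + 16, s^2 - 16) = s + 4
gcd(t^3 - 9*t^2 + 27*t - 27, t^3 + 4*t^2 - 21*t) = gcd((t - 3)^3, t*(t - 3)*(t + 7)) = t - 3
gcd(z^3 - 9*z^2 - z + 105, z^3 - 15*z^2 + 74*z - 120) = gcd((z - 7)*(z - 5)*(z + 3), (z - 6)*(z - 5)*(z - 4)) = z - 5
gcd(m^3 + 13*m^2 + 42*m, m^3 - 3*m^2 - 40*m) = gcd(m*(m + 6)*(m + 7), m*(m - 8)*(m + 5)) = m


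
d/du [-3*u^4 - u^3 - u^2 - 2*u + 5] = -12*u^3 - 3*u^2 - 2*u - 2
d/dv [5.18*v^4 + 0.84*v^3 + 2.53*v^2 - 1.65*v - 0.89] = 20.72*v^3 + 2.52*v^2 + 5.06*v - 1.65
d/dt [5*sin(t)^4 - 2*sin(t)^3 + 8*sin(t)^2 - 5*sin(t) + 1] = (20*sin(t)^3 - 6*sin(t)^2 + 16*sin(t) - 5)*cos(t)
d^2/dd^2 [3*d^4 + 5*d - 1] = 36*d^2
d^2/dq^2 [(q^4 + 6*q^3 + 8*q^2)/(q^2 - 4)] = 2*(q^3 - 6*q^2 + 12*q + 16)/(q^3 - 6*q^2 + 12*q - 8)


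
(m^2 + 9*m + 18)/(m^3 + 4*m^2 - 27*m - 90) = 1/(m - 5)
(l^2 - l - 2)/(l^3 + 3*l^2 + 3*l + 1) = (l - 2)/(l^2 + 2*l + 1)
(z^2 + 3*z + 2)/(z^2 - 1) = (z + 2)/(z - 1)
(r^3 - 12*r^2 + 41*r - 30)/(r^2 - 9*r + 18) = (r^2 - 6*r + 5)/(r - 3)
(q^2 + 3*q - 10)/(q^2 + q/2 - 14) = 2*(q^2 + 3*q - 10)/(2*q^2 + q - 28)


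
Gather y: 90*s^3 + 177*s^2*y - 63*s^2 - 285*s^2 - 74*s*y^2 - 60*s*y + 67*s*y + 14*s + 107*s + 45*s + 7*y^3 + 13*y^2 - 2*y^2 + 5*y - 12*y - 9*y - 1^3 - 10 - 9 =90*s^3 - 348*s^2 + 166*s + 7*y^3 + y^2*(11 - 74*s) + y*(177*s^2 + 7*s - 16) - 20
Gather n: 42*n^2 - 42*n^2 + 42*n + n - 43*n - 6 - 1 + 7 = 0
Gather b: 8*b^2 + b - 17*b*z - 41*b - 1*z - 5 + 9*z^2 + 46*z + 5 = 8*b^2 + b*(-17*z - 40) + 9*z^2 + 45*z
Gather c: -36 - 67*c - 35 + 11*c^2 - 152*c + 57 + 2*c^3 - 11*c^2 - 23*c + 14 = 2*c^3 - 242*c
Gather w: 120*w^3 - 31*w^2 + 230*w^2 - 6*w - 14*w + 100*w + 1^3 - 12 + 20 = 120*w^3 + 199*w^2 + 80*w + 9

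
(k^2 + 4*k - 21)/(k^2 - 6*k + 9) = (k + 7)/(k - 3)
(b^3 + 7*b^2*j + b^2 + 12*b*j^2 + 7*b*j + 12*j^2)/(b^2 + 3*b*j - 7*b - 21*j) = (b^2 + 4*b*j + b + 4*j)/(b - 7)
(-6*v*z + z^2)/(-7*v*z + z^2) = (6*v - z)/(7*v - z)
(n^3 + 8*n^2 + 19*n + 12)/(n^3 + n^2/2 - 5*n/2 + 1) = 2*(n^3 + 8*n^2 + 19*n + 12)/(2*n^3 + n^2 - 5*n + 2)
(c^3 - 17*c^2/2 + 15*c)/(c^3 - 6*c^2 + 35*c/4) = 2*(c - 6)/(2*c - 7)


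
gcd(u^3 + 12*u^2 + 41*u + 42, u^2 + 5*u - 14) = u + 7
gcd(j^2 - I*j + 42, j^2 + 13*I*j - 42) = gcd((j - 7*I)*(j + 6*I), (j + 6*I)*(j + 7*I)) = j + 6*I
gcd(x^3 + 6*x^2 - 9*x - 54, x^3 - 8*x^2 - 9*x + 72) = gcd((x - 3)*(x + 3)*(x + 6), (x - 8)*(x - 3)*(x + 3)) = x^2 - 9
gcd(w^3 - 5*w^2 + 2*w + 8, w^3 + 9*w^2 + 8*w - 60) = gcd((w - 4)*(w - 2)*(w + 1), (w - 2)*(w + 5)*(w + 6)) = w - 2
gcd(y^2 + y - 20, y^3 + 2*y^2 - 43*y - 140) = y + 5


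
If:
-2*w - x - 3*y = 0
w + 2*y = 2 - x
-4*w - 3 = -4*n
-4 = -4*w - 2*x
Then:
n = -7/12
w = -4/3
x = 14/3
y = -2/3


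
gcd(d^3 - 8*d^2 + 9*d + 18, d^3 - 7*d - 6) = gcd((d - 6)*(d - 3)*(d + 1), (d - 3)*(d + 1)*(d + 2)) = d^2 - 2*d - 3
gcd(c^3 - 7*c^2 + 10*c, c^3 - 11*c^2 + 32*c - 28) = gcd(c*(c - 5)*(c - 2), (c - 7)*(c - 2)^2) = c - 2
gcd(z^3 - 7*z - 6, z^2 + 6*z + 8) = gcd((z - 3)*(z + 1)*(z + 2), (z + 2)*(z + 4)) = z + 2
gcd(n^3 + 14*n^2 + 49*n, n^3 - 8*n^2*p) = n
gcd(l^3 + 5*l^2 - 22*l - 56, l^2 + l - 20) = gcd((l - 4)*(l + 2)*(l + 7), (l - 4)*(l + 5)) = l - 4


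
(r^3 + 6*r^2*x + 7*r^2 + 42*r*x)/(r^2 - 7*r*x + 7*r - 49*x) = r*(-r - 6*x)/(-r + 7*x)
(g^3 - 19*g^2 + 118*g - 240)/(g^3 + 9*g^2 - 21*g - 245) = (g^2 - 14*g + 48)/(g^2 + 14*g + 49)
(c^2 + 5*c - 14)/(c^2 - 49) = (c - 2)/(c - 7)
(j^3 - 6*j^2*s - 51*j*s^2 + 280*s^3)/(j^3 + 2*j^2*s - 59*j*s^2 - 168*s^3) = (j - 5*s)/(j + 3*s)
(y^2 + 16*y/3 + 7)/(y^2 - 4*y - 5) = (y^2 + 16*y/3 + 7)/(y^2 - 4*y - 5)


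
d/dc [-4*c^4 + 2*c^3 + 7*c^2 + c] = -16*c^3 + 6*c^2 + 14*c + 1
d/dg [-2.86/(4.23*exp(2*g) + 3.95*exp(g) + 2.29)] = (24.1956*exp(g) + 11.297)*exp(g)/(4.23*exp(2*g) + 3.95*exp(g) + 2.29)^2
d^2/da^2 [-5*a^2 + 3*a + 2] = -10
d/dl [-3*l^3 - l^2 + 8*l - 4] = -9*l^2 - 2*l + 8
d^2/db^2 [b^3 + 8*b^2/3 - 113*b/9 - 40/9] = 6*b + 16/3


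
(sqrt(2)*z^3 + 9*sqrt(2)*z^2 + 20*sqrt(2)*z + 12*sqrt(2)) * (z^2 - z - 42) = sqrt(2)*z^5 + 8*sqrt(2)*z^4 - 31*sqrt(2)*z^3 - 386*sqrt(2)*z^2 - 852*sqrt(2)*z - 504*sqrt(2)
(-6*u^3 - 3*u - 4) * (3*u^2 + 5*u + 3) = -18*u^5 - 30*u^4 - 27*u^3 - 27*u^2 - 29*u - 12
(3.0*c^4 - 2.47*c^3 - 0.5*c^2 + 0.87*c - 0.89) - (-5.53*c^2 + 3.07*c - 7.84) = 3.0*c^4 - 2.47*c^3 + 5.03*c^2 - 2.2*c + 6.95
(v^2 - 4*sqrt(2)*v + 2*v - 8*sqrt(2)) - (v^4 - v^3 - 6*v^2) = -v^4 + v^3 + 7*v^2 - 4*sqrt(2)*v + 2*v - 8*sqrt(2)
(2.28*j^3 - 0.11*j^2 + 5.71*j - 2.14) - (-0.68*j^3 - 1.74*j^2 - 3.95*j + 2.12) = 2.96*j^3 + 1.63*j^2 + 9.66*j - 4.26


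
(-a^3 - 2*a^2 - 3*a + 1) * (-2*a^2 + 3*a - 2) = 2*a^5 + a^4 + 2*a^3 - 7*a^2 + 9*a - 2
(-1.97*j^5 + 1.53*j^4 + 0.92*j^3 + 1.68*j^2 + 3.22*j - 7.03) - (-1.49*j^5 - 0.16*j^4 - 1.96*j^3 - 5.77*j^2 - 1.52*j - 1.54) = -0.48*j^5 + 1.69*j^4 + 2.88*j^3 + 7.45*j^2 + 4.74*j - 5.49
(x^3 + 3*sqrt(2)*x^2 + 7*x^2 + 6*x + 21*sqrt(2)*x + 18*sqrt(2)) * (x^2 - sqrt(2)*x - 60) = x^5 + 2*sqrt(2)*x^4 + 7*x^4 - 60*x^3 + 14*sqrt(2)*x^3 - 462*x^2 - 168*sqrt(2)*x^2 - 1260*sqrt(2)*x - 396*x - 1080*sqrt(2)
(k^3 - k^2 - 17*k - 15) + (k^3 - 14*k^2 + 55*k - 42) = 2*k^3 - 15*k^2 + 38*k - 57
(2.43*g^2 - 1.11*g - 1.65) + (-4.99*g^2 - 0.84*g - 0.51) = -2.56*g^2 - 1.95*g - 2.16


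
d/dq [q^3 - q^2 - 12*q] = 3*q^2 - 2*q - 12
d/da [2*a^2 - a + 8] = 4*a - 1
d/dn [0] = 0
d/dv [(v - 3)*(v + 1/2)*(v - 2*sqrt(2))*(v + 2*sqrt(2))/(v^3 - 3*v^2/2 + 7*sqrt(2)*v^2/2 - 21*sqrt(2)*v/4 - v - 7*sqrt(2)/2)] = (2*v^4 - 8*v^3 + 14*sqrt(2)*v^3 - 63*sqrt(2)*v^2 + 28*v^2 - 96*v + 84*sqrt(2)*v - 56*sqrt(2) + 96)/(2*v^4 - 8*v^3 + 14*sqrt(2)*v^3 - 56*sqrt(2)*v^2 + 57*v^2 - 196*v + 56*sqrt(2)*v + 196)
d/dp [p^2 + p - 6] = 2*p + 1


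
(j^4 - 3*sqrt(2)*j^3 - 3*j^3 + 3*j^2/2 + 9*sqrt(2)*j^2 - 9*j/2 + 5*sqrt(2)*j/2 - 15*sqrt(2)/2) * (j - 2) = j^5 - 5*j^4 - 3*sqrt(2)*j^4 + 15*j^3/2 + 15*sqrt(2)*j^3 - 31*sqrt(2)*j^2/2 - 15*j^2/2 - 25*sqrt(2)*j/2 + 9*j + 15*sqrt(2)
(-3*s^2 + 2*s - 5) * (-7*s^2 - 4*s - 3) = 21*s^4 - 2*s^3 + 36*s^2 + 14*s + 15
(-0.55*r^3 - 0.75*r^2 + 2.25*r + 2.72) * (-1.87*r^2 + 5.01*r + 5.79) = 1.0285*r^5 - 1.353*r^4 - 11.1495*r^3 + 1.8436*r^2 + 26.6547*r + 15.7488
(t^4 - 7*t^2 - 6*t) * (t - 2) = t^5 - 2*t^4 - 7*t^3 + 8*t^2 + 12*t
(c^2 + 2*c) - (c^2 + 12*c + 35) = -10*c - 35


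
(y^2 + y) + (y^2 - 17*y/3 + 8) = 2*y^2 - 14*y/3 + 8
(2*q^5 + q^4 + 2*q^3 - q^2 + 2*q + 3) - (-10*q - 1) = 2*q^5 + q^4 + 2*q^3 - q^2 + 12*q + 4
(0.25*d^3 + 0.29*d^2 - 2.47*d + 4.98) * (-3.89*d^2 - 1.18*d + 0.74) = -0.9725*d^5 - 1.4231*d^4 + 9.4511*d^3 - 16.243*d^2 - 7.7042*d + 3.6852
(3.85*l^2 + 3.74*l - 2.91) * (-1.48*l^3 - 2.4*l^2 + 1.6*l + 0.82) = -5.698*l^5 - 14.7752*l^4 + 1.4908*l^3 + 16.125*l^2 - 1.5892*l - 2.3862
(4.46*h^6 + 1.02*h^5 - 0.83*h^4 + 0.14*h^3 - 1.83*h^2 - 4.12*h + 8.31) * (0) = 0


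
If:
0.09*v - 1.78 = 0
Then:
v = 19.78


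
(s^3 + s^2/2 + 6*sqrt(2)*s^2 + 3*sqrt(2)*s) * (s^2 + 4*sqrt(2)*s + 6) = s^5 + s^4/2 + 10*sqrt(2)*s^4 + 5*sqrt(2)*s^3 + 54*s^3 + 27*s^2 + 36*sqrt(2)*s^2 + 18*sqrt(2)*s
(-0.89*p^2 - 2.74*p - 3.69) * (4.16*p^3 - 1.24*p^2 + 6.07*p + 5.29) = -3.7024*p^5 - 10.2948*p^4 - 17.3551*p^3 - 16.7643*p^2 - 36.8929*p - 19.5201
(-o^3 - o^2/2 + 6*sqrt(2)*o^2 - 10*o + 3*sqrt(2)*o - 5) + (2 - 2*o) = -o^3 - o^2/2 + 6*sqrt(2)*o^2 - 12*o + 3*sqrt(2)*o - 3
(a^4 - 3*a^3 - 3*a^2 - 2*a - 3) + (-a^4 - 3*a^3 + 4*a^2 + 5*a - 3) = -6*a^3 + a^2 + 3*a - 6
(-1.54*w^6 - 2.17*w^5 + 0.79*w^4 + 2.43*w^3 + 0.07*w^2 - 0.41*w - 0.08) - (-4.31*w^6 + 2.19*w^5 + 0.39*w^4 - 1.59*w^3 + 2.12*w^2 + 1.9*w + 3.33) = 2.77*w^6 - 4.36*w^5 + 0.4*w^4 + 4.02*w^3 - 2.05*w^2 - 2.31*w - 3.41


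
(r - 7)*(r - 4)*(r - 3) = r^3 - 14*r^2 + 61*r - 84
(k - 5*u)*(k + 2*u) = k^2 - 3*k*u - 10*u^2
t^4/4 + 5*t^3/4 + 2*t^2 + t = t*(t/2 + 1/2)*(t/2 + 1)*(t + 2)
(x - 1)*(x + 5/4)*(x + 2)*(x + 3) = x^4 + 21*x^3/4 + 6*x^2 - 19*x/4 - 15/2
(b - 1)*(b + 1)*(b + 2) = b^3 + 2*b^2 - b - 2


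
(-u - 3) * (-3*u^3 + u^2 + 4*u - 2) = 3*u^4 + 8*u^3 - 7*u^2 - 10*u + 6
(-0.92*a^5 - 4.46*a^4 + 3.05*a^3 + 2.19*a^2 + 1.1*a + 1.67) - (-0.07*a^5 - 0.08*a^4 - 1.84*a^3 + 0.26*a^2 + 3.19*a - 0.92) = -0.85*a^5 - 4.38*a^4 + 4.89*a^3 + 1.93*a^2 - 2.09*a + 2.59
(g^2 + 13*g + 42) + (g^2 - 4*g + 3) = 2*g^2 + 9*g + 45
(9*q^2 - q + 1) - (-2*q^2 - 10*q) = 11*q^2 + 9*q + 1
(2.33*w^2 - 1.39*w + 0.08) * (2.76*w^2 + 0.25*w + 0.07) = 6.4308*w^4 - 3.2539*w^3 + 0.0364*w^2 - 0.0773*w + 0.0056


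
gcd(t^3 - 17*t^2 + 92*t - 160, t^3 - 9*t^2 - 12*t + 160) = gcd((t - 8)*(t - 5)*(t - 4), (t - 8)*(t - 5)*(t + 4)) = t^2 - 13*t + 40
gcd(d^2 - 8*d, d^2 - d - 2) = 1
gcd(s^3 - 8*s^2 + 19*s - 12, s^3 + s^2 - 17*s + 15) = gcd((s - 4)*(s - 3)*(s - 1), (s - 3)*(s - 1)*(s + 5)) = s^2 - 4*s + 3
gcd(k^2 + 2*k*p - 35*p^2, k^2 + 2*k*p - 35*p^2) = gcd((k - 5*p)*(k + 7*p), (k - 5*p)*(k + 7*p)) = -k^2 - 2*k*p + 35*p^2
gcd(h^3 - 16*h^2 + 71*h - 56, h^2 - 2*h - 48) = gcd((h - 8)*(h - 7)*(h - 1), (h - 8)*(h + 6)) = h - 8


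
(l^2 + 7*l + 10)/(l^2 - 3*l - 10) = (l + 5)/(l - 5)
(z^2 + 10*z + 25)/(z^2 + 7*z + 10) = (z + 5)/(z + 2)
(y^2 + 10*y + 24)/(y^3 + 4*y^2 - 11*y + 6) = (y + 4)/(y^2 - 2*y + 1)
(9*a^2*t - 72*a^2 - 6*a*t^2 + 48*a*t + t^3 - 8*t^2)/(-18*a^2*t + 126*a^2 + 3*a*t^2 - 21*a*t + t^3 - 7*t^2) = (-3*a*t + 24*a + t^2 - 8*t)/(6*a*t - 42*a + t^2 - 7*t)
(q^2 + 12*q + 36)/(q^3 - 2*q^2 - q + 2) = (q^2 + 12*q + 36)/(q^3 - 2*q^2 - q + 2)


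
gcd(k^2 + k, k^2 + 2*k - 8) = 1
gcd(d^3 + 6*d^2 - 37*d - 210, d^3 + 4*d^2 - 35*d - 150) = d^2 - d - 30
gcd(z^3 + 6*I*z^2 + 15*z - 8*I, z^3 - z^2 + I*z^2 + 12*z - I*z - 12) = 1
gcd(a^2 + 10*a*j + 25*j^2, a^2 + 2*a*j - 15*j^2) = a + 5*j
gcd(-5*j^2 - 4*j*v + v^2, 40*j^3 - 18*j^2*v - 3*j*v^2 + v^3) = -5*j + v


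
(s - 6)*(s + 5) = s^2 - s - 30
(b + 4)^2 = b^2 + 8*b + 16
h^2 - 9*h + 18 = (h - 6)*(h - 3)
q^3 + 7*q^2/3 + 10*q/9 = q*(q + 2/3)*(q + 5/3)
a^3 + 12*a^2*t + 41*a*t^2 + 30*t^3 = (a + t)*(a + 5*t)*(a + 6*t)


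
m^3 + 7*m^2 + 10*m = m*(m + 2)*(m + 5)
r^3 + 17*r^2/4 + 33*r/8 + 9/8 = (r + 1/2)*(r + 3/4)*(r + 3)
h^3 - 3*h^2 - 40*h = h*(h - 8)*(h + 5)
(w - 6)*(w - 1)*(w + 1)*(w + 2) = w^4 - 4*w^3 - 13*w^2 + 4*w + 12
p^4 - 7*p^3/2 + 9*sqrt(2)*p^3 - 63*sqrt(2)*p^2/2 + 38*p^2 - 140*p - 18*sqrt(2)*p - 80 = (p - 4)*(p + 1/2)*(p + 4*sqrt(2))*(p + 5*sqrt(2))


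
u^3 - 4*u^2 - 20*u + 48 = (u - 6)*(u - 2)*(u + 4)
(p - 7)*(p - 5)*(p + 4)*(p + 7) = p^4 - p^3 - 69*p^2 + 49*p + 980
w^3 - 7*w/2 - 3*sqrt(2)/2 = (w - 3*sqrt(2)/2)*(w + sqrt(2)/2)*(w + sqrt(2))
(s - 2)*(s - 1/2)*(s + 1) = s^3 - 3*s^2/2 - 3*s/2 + 1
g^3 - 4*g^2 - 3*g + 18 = (g - 3)^2*(g + 2)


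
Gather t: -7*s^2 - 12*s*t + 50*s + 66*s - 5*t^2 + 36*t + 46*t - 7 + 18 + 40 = -7*s^2 + 116*s - 5*t^2 + t*(82 - 12*s) + 51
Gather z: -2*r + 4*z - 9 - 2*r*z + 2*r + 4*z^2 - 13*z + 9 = 4*z^2 + z*(-2*r - 9)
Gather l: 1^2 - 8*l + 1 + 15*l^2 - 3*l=15*l^2 - 11*l + 2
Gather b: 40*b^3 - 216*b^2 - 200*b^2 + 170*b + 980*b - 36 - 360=40*b^3 - 416*b^2 + 1150*b - 396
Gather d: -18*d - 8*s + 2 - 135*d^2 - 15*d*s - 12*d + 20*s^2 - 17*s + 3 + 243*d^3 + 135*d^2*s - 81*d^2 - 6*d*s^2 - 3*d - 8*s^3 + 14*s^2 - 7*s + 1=243*d^3 + d^2*(135*s - 216) + d*(-6*s^2 - 15*s - 33) - 8*s^3 + 34*s^2 - 32*s + 6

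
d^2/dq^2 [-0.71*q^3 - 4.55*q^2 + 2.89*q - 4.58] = -4.26*q - 9.1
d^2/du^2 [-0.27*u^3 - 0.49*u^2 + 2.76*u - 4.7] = -1.62*u - 0.98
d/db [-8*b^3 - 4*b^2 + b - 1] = -24*b^2 - 8*b + 1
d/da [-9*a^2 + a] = 1 - 18*a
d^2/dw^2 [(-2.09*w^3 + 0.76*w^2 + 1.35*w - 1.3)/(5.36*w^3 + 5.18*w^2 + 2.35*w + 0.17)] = (159.725856*w^6 + 390.6636*w^5 - 257.871744*w^4 - 586.67083*w^3 - 331.328226*w^2 - 95.337306*w - 13.103662)/(153.990656*w^9 + 446.457984*w^8 + 634.008672*w^7 + 545.127608*w^6 + 306.290316*w^5 + 112.352094*w^4 + 25.859047*w^3 + 3.265581*w^2 + 0.203745*w + 0.004913)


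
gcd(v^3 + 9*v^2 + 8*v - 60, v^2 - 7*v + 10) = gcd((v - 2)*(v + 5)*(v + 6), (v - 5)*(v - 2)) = v - 2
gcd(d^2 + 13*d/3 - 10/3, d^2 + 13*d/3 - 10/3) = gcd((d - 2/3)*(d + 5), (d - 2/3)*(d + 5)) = d^2 + 13*d/3 - 10/3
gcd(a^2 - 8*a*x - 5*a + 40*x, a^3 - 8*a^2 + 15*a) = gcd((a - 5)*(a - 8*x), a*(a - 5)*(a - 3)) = a - 5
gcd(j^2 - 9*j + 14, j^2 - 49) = j - 7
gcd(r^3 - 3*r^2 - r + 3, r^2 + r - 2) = r - 1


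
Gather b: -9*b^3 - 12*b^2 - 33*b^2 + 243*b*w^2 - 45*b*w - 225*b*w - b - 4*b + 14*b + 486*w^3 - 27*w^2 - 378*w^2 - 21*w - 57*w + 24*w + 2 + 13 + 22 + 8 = -9*b^3 - 45*b^2 + b*(243*w^2 - 270*w + 9) + 486*w^3 - 405*w^2 - 54*w + 45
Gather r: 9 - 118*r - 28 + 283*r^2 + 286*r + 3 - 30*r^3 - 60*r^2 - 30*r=-30*r^3 + 223*r^2 + 138*r - 16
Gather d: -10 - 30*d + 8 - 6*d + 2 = -36*d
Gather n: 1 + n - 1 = n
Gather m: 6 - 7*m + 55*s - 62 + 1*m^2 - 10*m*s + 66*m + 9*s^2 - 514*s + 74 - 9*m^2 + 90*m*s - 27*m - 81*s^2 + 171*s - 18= -8*m^2 + m*(80*s + 32) - 72*s^2 - 288*s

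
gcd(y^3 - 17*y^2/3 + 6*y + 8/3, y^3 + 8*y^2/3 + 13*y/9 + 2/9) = y + 1/3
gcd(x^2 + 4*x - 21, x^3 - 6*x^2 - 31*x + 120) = x - 3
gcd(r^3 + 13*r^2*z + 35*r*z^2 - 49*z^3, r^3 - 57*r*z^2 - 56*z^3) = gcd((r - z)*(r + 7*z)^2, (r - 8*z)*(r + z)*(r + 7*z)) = r + 7*z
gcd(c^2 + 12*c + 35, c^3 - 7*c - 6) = 1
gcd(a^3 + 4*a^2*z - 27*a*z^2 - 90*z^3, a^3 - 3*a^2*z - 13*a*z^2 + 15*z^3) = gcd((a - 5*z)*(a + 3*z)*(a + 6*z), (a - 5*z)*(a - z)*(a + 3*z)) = -a^2 + 2*a*z + 15*z^2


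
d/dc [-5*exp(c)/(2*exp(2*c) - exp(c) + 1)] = (10*exp(2*c) - 5)*exp(c)/(4*exp(4*c) - 4*exp(3*c) + 5*exp(2*c) - 2*exp(c) + 1)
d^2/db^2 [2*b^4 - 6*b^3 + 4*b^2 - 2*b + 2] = 24*b^2 - 36*b + 8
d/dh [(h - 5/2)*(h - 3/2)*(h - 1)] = 3*h^2 - 10*h + 31/4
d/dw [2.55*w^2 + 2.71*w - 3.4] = 5.1*w + 2.71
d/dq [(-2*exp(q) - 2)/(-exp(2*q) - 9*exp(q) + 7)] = 2*(-(exp(q) + 1)*(2*exp(q) + 9) + exp(2*q) + 9*exp(q) - 7)*exp(q)/(exp(2*q) + 9*exp(q) - 7)^2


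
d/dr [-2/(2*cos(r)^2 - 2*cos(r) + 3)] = 4*(sin(r) - sin(2*r))/(2*cos(r) - cos(2*r) - 4)^2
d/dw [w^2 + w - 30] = 2*w + 1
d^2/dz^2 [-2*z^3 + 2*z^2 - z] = 4 - 12*z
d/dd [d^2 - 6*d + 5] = 2*d - 6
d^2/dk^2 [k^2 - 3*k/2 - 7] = 2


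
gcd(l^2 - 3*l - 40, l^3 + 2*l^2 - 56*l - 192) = l - 8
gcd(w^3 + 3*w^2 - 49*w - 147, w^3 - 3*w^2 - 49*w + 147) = w^2 - 49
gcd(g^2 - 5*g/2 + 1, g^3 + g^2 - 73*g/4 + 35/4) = g - 1/2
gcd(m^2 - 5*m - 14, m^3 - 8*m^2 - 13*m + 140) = m - 7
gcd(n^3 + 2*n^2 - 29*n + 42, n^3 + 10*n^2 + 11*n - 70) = n^2 + 5*n - 14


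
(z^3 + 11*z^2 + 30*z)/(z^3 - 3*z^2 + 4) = z*(z^2 + 11*z + 30)/(z^3 - 3*z^2 + 4)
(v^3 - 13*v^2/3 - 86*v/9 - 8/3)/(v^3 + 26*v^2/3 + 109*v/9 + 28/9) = (v - 6)/(v + 7)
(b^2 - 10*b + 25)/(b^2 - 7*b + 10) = (b - 5)/(b - 2)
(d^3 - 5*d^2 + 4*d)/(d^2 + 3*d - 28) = d*(d - 1)/(d + 7)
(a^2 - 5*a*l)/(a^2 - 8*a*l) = (a - 5*l)/(a - 8*l)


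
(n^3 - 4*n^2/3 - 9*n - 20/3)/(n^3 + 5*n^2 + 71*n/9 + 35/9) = 3*(n - 4)/(3*n + 7)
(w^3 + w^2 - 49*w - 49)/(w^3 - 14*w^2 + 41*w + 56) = (w + 7)/(w - 8)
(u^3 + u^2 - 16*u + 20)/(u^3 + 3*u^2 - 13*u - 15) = (u^2 - 4*u + 4)/(u^2 - 2*u - 3)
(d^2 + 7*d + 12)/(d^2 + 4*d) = (d + 3)/d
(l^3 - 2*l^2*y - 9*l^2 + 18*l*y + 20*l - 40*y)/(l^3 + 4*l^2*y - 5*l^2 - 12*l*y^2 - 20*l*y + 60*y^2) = (l - 4)/(l + 6*y)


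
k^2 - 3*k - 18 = (k - 6)*(k + 3)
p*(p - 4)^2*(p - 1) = p^4 - 9*p^3 + 24*p^2 - 16*p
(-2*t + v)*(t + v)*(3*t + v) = -6*t^3 - 5*t^2*v + 2*t*v^2 + v^3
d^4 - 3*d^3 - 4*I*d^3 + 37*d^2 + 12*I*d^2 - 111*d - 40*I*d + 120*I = (d - 3)*(d - 8*I)*(d - I)*(d + 5*I)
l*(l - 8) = l^2 - 8*l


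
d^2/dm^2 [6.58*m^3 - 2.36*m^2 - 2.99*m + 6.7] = 39.48*m - 4.72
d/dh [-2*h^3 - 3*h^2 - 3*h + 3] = -6*h^2 - 6*h - 3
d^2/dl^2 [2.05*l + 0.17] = 0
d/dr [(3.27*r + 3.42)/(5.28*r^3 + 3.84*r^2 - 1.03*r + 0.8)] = (-34.5312*r^3 - 66.7296*r^2 - 26.2656*r + 6.1386)/(27.8784*r^6 + 40.5504*r^5 + 3.8688*r^4 + 0.5376*r^3 + 7.2049*r^2 - 1.648*r + 0.64)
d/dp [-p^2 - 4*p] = -2*p - 4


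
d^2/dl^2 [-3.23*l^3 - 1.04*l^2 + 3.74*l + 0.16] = -19.38*l - 2.08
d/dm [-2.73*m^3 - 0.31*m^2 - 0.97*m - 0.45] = -8.19*m^2 - 0.62*m - 0.97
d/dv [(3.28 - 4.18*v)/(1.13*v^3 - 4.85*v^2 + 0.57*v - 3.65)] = (9.4468*v^3 - 31.3922*v^2 + 31.816*v + 13.3874)/(1.2769*v^6 - 10.961*v^5 + 24.8107*v^4 - 13.778*v^3 + 35.7299*v^2 - 4.161*v + 13.3225)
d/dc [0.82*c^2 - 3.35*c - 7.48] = 1.64*c - 3.35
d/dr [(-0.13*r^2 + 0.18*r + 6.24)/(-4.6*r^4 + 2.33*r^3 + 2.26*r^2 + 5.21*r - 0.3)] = (-1.196*r^5 + 2.7869*r^4 + 113.9772*r^3 - 44.7017*r^2 - 28.1268*r - 32.5644)/(21.16*r^8 - 21.436*r^7 - 15.3631*r^6 - 37.4004*r^5 + 32.1462*r^4 + 22.1512*r^3 + 25.7881*r^2 - 3.126*r + 0.09)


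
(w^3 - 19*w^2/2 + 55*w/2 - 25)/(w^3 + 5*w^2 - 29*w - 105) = (w^2 - 9*w/2 + 5)/(w^2 + 10*w + 21)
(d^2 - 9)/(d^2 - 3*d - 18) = (d - 3)/(d - 6)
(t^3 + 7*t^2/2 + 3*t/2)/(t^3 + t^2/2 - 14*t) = (2*t^2 + 7*t + 3)/(2*t^2 + t - 28)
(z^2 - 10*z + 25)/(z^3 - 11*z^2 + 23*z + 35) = (z - 5)/(z^2 - 6*z - 7)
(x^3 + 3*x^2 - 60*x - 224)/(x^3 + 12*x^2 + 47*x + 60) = (x^2 - x - 56)/(x^2 + 8*x + 15)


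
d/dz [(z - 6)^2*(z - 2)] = (z - 6)*(3*z - 10)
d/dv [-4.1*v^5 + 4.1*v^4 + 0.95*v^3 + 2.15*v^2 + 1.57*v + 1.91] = -20.5*v^4 + 16.4*v^3 + 2.85*v^2 + 4.3*v + 1.57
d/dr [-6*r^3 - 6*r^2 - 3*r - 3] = -18*r^2 - 12*r - 3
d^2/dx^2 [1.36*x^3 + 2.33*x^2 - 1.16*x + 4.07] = 8.16*x + 4.66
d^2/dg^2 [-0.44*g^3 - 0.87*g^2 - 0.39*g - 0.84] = -2.64*g - 1.74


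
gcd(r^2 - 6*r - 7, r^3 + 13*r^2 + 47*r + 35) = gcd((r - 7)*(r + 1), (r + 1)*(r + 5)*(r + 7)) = r + 1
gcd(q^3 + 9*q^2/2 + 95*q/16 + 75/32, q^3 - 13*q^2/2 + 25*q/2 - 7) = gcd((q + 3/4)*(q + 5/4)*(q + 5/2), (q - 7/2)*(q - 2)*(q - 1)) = 1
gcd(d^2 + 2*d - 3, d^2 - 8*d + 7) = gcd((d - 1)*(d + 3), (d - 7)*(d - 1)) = d - 1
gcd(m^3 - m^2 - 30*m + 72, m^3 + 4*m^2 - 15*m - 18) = m^2 + 3*m - 18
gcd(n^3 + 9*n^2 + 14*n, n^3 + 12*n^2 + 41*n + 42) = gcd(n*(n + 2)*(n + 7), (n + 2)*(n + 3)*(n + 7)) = n^2 + 9*n + 14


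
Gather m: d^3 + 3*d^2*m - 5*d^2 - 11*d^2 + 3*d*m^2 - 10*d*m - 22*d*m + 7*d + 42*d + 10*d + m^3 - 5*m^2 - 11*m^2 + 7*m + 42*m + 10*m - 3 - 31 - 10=d^3 - 16*d^2 + 59*d + m^3 + m^2*(3*d - 16) + m*(3*d^2 - 32*d + 59) - 44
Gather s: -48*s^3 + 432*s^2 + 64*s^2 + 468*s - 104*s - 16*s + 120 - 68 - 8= -48*s^3 + 496*s^2 + 348*s + 44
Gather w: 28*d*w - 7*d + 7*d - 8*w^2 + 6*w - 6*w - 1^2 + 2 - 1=28*d*w - 8*w^2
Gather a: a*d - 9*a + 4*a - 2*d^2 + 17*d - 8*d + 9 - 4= a*(d - 5) - 2*d^2 + 9*d + 5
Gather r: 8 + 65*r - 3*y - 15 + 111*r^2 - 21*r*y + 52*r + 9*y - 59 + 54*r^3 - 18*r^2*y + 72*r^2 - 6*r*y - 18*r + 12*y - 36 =54*r^3 + r^2*(183 - 18*y) + r*(99 - 27*y) + 18*y - 102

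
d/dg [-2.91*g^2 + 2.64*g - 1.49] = 2.64 - 5.82*g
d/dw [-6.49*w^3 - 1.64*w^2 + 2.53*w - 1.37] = -19.47*w^2 - 3.28*w + 2.53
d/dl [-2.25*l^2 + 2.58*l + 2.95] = 2.58 - 4.5*l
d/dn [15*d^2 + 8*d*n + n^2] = 8*d + 2*n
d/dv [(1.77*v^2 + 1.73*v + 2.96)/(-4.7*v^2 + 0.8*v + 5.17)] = (9.547*v^2 + 46.1258*v + 6.5761)/(22.09*v^4 - 7.52*v^3 - 47.958*v^2 + 8.272*v + 26.7289)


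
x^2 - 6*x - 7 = (x - 7)*(x + 1)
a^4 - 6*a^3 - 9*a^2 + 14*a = a*(a - 7)*(a - 1)*(a + 2)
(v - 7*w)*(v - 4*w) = v^2 - 11*v*w + 28*w^2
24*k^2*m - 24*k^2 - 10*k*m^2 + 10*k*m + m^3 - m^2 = (-6*k + m)*(-4*k + m)*(m - 1)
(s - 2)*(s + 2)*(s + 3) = s^3 + 3*s^2 - 4*s - 12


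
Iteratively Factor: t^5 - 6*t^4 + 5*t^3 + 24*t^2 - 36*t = (t)*(t^4 - 6*t^3 + 5*t^2 + 24*t - 36) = t*(t - 3)*(t^3 - 3*t^2 - 4*t + 12) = t*(t - 3)^2*(t^2 - 4) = t*(t - 3)^2*(t - 2)*(t + 2)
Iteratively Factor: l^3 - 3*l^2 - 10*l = (l - 5)*(l^2 + 2*l) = l*(l - 5)*(l + 2)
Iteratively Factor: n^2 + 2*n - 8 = (n + 4)*(n - 2)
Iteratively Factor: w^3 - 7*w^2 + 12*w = (w)*(w^2 - 7*w + 12) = w*(w - 3)*(w - 4)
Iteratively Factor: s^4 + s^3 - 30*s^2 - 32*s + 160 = (s - 2)*(s^3 + 3*s^2 - 24*s - 80) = (s - 5)*(s - 2)*(s^2 + 8*s + 16) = (s - 5)*(s - 2)*(s + 4)*(s + 4)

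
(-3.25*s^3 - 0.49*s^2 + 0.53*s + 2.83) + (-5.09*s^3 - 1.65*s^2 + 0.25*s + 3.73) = -8.34*s^3 - 2.14*s^2 + 0.78*s + 6.56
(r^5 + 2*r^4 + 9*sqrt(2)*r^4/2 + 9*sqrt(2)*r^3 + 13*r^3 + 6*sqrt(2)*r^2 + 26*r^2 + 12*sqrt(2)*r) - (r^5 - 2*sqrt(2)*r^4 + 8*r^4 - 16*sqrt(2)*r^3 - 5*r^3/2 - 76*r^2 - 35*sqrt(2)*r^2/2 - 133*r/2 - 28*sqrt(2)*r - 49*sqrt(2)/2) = -6*r^4 + 13*sqrt(2)*r^4/2 + 31*r^3/2 + 25*sqrt(2)*r^3 + 47*sqrt(2)*r^2/2 + 102*r^2 + 40*sqrt(2)*r + 133*r/2 + 49*sqrt(2)/2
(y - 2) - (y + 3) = -5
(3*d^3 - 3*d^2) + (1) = 3*d^3 - 3*d^2 + 1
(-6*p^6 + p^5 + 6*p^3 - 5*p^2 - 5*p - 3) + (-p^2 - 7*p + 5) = -6*p^6 + p^5 + 6*p^3 - 6*p^2 - 12*p + 2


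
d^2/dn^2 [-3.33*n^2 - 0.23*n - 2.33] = -6.66000000000000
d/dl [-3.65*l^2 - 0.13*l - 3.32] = -7.3*l - 0.13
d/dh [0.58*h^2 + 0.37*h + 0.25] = 1.16*h + 0.37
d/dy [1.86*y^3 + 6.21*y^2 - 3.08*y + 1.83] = 5.58*y^2 + 12.42*y - 3.08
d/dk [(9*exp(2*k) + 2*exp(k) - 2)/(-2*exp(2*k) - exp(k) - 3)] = (-5*exp(2*k) - 62*exp(k) - 8)*exp(k)/(4*exp(4*k) + 4*exp(3*k) + 13*exp(2*k) + 6*exp(k) + 9)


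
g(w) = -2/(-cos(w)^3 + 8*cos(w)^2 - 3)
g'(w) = -2*(-3*sin(w)*cos(w)^2 + 16*sin(w)*cos(w))/(-cos(w)^3 + 8*cos(w)^2 - 3)^2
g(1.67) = 0.68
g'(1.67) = 0.38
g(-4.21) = 1.94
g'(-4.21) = 13.79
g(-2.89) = -0.37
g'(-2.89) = -0.31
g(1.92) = 0.99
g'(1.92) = 2.67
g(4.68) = 0.67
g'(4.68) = -0.12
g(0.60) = -1.06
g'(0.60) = -3.54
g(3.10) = -0.33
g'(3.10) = 0.04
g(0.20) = -0.53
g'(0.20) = -0.36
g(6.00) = -0.57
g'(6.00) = 0.58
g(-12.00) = -0.95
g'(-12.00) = -2.78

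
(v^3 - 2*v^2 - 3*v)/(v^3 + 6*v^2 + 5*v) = (v - 3)/(v + 5)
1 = 1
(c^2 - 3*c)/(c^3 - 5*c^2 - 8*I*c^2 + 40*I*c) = (c - 3)/(c^2 - 5*c - 8*I*c + 40*I)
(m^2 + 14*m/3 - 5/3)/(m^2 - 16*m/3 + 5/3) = (m + 5)/(m - 5)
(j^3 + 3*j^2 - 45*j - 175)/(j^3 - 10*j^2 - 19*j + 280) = (j + 5)/(j - 8)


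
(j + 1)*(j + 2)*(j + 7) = j^3 + 10*j^2 + 23*j + 14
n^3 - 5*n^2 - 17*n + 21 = (n - 7)*(n - 1)*(n + 3)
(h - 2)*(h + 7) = h^2 + 5*h - 14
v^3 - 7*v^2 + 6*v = v*(v - 6)*(v - 1)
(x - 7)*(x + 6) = x^2 - x - 42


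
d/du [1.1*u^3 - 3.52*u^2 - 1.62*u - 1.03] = 3.3*u^2 - 7.04*u - 1.62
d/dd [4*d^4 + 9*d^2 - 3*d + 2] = 16*d^3 + 18*d - 3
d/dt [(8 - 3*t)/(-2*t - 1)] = 19/(2*t + 1)^2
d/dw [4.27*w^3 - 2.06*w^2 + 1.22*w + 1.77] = 12.81*w^2 - 4.12*w + 1.22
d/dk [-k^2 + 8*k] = 8 - 2*k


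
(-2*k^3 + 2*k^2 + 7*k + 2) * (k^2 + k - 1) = -2*k^5 + 11*k^3 + 7*k^2 - 5*k - 2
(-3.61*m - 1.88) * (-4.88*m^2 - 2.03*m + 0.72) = 17.6168*m^3 + 16.5027*m^2 + 1.2172*m - 1.3536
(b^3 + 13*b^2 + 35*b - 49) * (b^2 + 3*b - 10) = b^5 + 16*b^4 + 64*b^3 - 74*b^2 - 497*b + 490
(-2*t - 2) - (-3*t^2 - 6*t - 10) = 3*t^2 + 4*t + 8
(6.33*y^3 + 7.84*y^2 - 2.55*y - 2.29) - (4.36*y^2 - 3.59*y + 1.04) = 6.33*y^3 + 3.48*y^2 + 1.04*y - 3.33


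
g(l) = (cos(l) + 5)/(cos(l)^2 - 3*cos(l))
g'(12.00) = 0.95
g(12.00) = -3.21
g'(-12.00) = -0.95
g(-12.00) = -3.21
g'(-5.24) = -5.31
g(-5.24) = -4.38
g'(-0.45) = 0.63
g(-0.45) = -3.12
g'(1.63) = -474.94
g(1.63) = 27.30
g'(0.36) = -0.45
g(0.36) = -3.07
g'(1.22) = -12.90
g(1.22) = -5.85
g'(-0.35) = 0.43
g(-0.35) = -3.07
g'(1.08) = -6.25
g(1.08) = -4.59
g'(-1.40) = 56.52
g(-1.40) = -10.75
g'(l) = (2*sin(l)*cos(l) - 3*sin(l))*(cos(l) + 5)/(cos(l)^2 - 3*cos(l))^2 - sin(l)/(cos(l)^2 - 3*cos(l)) = (sin(l) - 15*sin(l)/cos(l)^2 + 10*tan(l))/(cos(l) - 3)^2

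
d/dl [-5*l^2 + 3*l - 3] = 3 - 10*l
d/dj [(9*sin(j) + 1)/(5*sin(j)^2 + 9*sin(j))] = (-10*sin(j) + 45*cos(j)^2 - 54)*cos(j)/((5*sin(j) + 9)^2*sin(j)^2)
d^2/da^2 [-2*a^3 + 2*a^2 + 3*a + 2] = 4 - 12*a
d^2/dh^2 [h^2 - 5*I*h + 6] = 2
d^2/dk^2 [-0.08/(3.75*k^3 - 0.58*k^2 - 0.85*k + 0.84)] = ((1.8*k - 0.0928)*(3.75*k^3 - 0.58*k^2 - 0.85*k + 0.84) - 0.08*(-22.5*k^2 + 2.32*k + 1.7)*(-11.25*k^2 + 1.16*k + 0.85))/(3.75*k^3 - 0.58*k^2 - 0.85*k + 0.84)^3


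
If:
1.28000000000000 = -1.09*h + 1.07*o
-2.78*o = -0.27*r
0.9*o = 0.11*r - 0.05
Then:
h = -0.96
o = 0.21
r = 2.21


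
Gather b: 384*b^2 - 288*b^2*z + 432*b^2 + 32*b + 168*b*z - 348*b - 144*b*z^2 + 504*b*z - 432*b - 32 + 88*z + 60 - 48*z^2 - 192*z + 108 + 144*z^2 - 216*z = b^2*(816 - 288*z) + b*(-144*z^2 + 672*z - 748) + 96*z^2 - 320*z + 136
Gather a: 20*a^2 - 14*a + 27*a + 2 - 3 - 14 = 20*a^2 + 13*a - 15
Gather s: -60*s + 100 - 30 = 70 - 60*s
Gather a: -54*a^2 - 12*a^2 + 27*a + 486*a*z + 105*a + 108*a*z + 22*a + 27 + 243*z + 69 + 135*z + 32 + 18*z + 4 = -66*a^2 + a*(594*z + 154) + 396*z + 132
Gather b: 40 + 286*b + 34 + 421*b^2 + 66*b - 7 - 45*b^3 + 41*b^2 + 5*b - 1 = -45*b^3 + 462*b^2 + 357*b + 66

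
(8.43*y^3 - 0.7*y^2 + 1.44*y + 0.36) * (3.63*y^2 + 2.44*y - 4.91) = 30.6009*y^5 + 18.0282*y^4 - 37.8721*y^3 + 8.2574*y^2 - 6.192*y - 1.7676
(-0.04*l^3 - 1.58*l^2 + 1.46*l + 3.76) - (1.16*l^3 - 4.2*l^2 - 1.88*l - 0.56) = -1.2*l^3 + 2.62*l^2 + 3.34*l + 4.32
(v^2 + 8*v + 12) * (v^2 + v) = v^4 + 9*v^3 + 20*v^2 + 12*v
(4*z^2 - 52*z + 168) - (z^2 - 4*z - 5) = 3*z^2 - 48*z + 173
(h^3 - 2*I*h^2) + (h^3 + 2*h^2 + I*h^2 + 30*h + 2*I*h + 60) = 2*h^3 + 2*h^2 - I*h^2 + 30*h + 2*I*h + 60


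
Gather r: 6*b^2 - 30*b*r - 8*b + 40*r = 6*b^2 - 8*b + r*(40 - 30*b)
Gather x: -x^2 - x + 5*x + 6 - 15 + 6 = -x^2 + 4*x - 3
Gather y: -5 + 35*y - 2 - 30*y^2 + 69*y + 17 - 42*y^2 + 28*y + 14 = -72*y^2 + 132*y + 24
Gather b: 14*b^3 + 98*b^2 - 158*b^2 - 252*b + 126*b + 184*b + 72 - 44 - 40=14*b^3 - 60*b^2 + 58*b - 12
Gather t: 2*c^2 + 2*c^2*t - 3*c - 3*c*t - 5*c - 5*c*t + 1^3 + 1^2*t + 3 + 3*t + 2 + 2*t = 2*c^2 - 8*c + t*(2*c^2 - 8*c + 6) + 6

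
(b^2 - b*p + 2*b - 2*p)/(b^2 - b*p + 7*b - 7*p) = (b + 2)/(b + 7)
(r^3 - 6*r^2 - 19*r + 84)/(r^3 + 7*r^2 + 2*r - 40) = (r^2 - 10*r + 21)/(r^2 + 3*r - 10)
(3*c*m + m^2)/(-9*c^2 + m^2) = -m/(3*c - m)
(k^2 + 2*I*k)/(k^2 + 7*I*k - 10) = k/(k + 5*I)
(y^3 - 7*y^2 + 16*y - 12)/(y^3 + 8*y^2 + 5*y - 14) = (y^3 - 7*y^2 + 16*y - 12)/(y^3 + 8*y^2 + 5*y - 14)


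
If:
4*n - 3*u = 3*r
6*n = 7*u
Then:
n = 7*u/6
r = 5*u/9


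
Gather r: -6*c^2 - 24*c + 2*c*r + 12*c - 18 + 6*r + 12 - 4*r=-6*c^2 - 12*c + r*(2*c + 2) - 6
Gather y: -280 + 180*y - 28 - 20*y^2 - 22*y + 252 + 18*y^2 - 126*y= -2*y^2 + 32*y - 56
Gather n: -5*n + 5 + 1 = 6 - 5*n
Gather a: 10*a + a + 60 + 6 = 11*a + 66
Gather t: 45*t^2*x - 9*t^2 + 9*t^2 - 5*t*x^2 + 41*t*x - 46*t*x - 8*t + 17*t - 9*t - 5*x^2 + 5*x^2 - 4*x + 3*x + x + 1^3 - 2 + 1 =45*t^2*x + t*(-5*x^2 - 5*x)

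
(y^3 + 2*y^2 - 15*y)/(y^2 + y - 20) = y*(y - 3)/(y - 4)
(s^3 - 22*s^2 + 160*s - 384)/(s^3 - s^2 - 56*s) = (s^2 - 14*s + 48)/(s*(s + 7))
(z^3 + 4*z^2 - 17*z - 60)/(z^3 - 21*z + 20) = (z + 3)/(z - 1)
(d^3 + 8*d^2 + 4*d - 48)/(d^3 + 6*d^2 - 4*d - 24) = (d + 4)/(d + 2)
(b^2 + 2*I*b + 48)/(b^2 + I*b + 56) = (b - 6*I)/(b - 7*I)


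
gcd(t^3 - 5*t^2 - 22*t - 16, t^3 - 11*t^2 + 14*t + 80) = t^2 - 6*t - 16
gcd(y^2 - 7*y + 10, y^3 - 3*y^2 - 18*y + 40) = y^2 - 7*y + 10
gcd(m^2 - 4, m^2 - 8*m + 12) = m - 2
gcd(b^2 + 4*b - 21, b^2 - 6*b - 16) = 1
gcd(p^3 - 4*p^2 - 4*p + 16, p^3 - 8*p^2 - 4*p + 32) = p^2 - 4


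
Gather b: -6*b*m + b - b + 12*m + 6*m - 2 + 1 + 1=-6*b*m + 18*m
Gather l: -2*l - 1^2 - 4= -2*l - 5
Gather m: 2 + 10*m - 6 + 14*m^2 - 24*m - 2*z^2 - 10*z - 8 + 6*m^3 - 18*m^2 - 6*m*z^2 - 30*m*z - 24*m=6*m^3 - 4*m^2 + m*(-6*z^2 - 30*z - 38) - 2*z^2 - 10*z - 12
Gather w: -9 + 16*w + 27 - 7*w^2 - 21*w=-7*w^2 - 5*w + 18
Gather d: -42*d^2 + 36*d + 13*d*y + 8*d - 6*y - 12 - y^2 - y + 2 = -42*d^2 + d*(13*y + 44) - y^2 - 7*y - 10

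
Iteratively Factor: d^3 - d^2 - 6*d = (d + 2)*(d^2 - 3*d) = d*(d + 2)*(d - 3)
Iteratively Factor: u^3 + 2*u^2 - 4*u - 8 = (u + 2)*(u^2 - 4) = (u + 2)^2*(u - 2)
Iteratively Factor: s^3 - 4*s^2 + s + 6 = (s - 3)*(s^2 - s - 2) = (s - 3)*(s - 2)*(s + 1)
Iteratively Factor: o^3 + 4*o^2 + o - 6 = (o + 2)*(o^2 + 2*o - 3) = (o - 1)*(o + 2)*(o + 3)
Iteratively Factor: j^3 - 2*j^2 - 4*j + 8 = (j + 2)*(j^2 - 4*j + 4) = (j - 2)*(j + 2)*(j - 2)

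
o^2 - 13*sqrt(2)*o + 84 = (o - 7*sqrt(2))*(o - 6*sqrt(2))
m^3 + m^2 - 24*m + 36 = (m - 3)*(m - 2)*(m + 6)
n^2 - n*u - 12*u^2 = (n - 4*u)*(n + 3*u)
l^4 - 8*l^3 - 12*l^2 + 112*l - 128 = (l - 8)*(l - 2)^2*(l + 4)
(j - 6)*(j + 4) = j^2 - 2*j - 24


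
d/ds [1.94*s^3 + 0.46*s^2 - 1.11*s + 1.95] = 5.82*s^2 + 0.92*s - 1.11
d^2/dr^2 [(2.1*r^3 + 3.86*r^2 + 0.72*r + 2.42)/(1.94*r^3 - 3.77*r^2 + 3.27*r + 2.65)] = (59.772952*r^6 - 63.673128*r^5 - 198.77628*r^4 - 367.636804*r^3 + 594.630324*r^2 - 122.005968*r + 141.843036)/(7.301384*r^9 - 42.566316*r^8 + 119.639994*r^7 - 167.158769*r^6 + 85.371807*r^5 + 92.922276*r^4 - 120.176877*r^3 + 5.58407999999999*r^2 + 68.890725*r + 18.609625)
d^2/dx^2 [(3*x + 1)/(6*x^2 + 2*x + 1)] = 4*(2*(3*x + 1)*(6*x + 1)^2 - 3*(9*x + 2)*(6*x^2 + 2*x + 1))/(6*x^2 + 2*x + 1)^3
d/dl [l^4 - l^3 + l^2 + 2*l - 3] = 4*l^3 - 3*l^2 + 2*l + 2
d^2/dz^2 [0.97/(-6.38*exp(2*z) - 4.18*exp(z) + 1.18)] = (-0.97*(12.76*exp(z) + 4.18)*(25.52*exp(z) + 8.36)*exp(z) + (24.7544*exp(z) + 4.0546)*(6.38*exp(2*z) + 4.18*exp(z) - 1.18))*exp(z)/(6.38*exp(2*z) + 4.18*exp(z) - 1.18)^3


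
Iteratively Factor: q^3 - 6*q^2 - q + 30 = (q - 3)*(q^2 - 3*q - 10) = (q - 3)*(q + 2)*(q - 5)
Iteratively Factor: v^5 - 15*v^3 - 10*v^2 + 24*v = (v)*(v^4 - 15*v^2 - 10*v + 24) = v*(v + 2)*(v^3 - 2*v^2 - 11*v + 12) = v*(v + 2)*(v + 3)*(v^2 - 5*v + 4) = v*(v - 4)*(v + 2)*(v + 3)*(v - 1)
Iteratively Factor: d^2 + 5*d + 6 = (d + 3)*(d + 2)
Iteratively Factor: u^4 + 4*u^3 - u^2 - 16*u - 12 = (u - 2)*(u^3 + 6*u^2 + 11*u + 6) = (u - 2)*(u + 3)*(u^2 + 3*u + 2) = (u - 2)*(u + 1)*(u + 3)*(u + 2)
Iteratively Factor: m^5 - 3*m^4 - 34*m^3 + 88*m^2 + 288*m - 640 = (m - 5)*(m^4 + 2*m^3 - 24*m^2 - 32*m + 128) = (m - 5)*(m - 2)*(m^3 + 4*m^2 - 16*m - 64) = (m - 5)*(m - 4)*(m - 2)*(m^2 + 8*m + 16) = (m - 5)*(m - 4)*(m - 2)*(m + 4)*(m + 4)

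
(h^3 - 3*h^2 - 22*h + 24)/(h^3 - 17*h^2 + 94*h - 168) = (h^2 + 3*h - 4)/(h^2 - 11*h + 28)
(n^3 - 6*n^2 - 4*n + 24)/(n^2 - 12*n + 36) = (n^2 - 4)/(n - 6)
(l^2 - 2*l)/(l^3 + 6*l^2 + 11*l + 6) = l*(l - 2)/(l^3 + 6*l^2 + 11*l + 6)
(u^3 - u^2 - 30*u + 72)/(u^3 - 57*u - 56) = (-u^3 + u^2 + 30*u - 72)/(-u^3 + 57*u + 56)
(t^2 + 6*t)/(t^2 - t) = (t + 6)/(t - 1)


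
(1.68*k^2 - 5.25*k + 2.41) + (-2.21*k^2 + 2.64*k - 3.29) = -0.53*k^2 - 2.61*k - 0.88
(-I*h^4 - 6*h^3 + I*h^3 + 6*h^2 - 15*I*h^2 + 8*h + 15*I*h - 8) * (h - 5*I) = -I*h^5 - 11*h^4 + I*h^4 + 11*h^3 + 15*I*h^3 - 67*h^2 - 15*I*h^2 + 67*h - 40*I*h + 40*I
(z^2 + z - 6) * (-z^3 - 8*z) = -z^5 - z^4 - 2*z^3 - 8*z^2 + 48*z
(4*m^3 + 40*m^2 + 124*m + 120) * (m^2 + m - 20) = 4*m^5 + 44*m^4 + 84*m^3 - 556*m^2 - 2360*m - 2400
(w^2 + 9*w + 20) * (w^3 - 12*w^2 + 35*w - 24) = w^5 - 3*w^4 - 53*w^3 + 51*w^2 + 484*w - 480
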